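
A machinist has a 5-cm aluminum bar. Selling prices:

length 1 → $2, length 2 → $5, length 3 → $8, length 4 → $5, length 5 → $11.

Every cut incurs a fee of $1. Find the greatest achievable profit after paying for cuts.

Build r[k] bottom-up: r[k] = max over allowed piece i of (p[i] + r[k−i]) − 1 per cut.
r[1] = 2
r[2] = 5
r[3] = 8
r[4] = 9  (first piece 1, then r[3]=8)
r[5] = 12  (first piece 2, then r[3]=8)
One optimal plan: pieces 3 + 2 (1 cut) → $13 − $1 = $12.

12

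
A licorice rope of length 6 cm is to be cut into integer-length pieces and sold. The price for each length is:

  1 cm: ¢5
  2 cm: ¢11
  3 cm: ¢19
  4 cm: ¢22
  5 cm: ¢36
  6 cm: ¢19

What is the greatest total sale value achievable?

41

Let r[k] be the best obtainable value from length k. For each k, try every first piece i and keep the best of price[i] + r[k−i].
r[1] = 5
r[2] = 11
r[3] = 19
r[4] = 24  (first piece 1, then r[3]=19)
r[5] = 36
r[6] = 41  (first piece 1, then r[5]=36)
One optimal cutting: 5 + 1 → ¢36 + ¢5 = ¢41.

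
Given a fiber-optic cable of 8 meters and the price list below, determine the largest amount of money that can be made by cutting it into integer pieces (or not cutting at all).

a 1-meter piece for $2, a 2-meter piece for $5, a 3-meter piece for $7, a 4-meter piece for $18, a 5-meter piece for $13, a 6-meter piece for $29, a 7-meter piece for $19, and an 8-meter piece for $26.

36

Let best[k] be the best obtainable value from length k. For each k, try every first piece i and keep the best of price[i] + best[k−i].
best[1] = 2
best[2] = max(2+2, 5+0) = 5
best[3] = max(2+5, 5+2, 7+0) = 7
best[4] = max(2+7, 5+5, 7+2, 18+0) = 18
best[5] = max(2+18, 5+7, 7+5, 18+2, 13+0) = 20
best[6] = max(2+20, 5+18, 7+7, 18+5, 13+2, 29+0) = 29
best[7] = max(2+29, 5+20, 7+18, …, 29+2, 19+0) = 31
best[8] = max(2+31, 5+29, 7+20, …, 19+2, 26+0) = 36
One optimal cutting: 4 + 4 → $18 + $18 = $36.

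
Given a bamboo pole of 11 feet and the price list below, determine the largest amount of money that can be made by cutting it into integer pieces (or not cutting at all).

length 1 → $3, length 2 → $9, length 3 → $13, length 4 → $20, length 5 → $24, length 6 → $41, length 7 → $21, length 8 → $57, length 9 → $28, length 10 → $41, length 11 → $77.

Consider every possible first cut. v[k] is the best of p[i]+v[k−i] over all sellable i≤k.
v[1] = 3
v[2] = max(3+3, 9+0) = 9
v[3] = max(3+9, 9+3, 13+0) = 13
v[4] = max(3+13, 9+9, 13+3, 20+0) = 20
v[5] = max(3+20, 9+13, 13+9, 20+3, 24+0) = 24
v[6] = max(3+24, 9+20, 13+13, 20+9, 24+3, 41+0) = 41
v[7] = max(3+41, 9+24, 13+20, …, 41+3, 21+0) = 44
v[8] = max(3+44, 9+41, 13+24, …, 21+3, 57+0) = 57
v[9] = max(3+57, 9+44, 13+41, …, 57+3, 28+0) = 60
v[10] = max(3+60, 9+57, 13+44, …, 28+3, 41+0) = 66
v[11] = max(3+66, 9+60, 13+57, …, 41+3, 77+0) = 77
Best is to sell the whole 11-foot piece uncut for $77.

77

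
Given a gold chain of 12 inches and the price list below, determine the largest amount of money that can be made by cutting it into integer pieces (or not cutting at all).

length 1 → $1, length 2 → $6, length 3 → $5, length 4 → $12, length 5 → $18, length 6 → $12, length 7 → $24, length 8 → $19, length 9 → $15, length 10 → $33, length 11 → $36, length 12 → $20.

42

Let R[k] be the best obtainable value from length k. For each k, try every first piece i and keep the best of price[i] + R[k−i].
R[1] = 1
R[2] = max(1+1, 6+0) = 6
R[3] = max(1+6, 6+1, 5+0) = 7
R[4] = max(1+7, 6+6, 5+1, 12+0) = 12
R[5] = max(1+12, 6+7, 5+6, 12+1, 18+0) = 18
R[6] = max(1+18, 6+12, 5+7, 12+6, 18+1, 12+0) = 19
R[7] = max(1+19, 6+18, 5+12, …, 12+1, 24+0) = 24
R[8] = max(1+24, 6+19, 5+18, …, 24+1, 19+0) = 25
R[9] = max(1+25, 6+24, 5+19, …, 19+1, 15+0) = 30
R[10] = max(1+30, 6+25, 5+24, …, 15+1, 33+0) = 36
R[11] = max(1+36, 6+30, 5+25, …, 33+1, 36+0) = 37
R[12] = max(1+37, 6+36, 5+30, …, 36+1, 20+0) = 42
One optimal cutting: 5 + 5 + 2 → $18 + $18 + $6 = $42.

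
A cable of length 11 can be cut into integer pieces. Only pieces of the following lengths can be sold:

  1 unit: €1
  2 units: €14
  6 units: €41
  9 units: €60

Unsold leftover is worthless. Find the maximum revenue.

74

Let f[k] be the best obtainable value from length k. For each k, try every first piece i and keep the best of price[i] + f[k−i].
f[1] = 1
f[2] = max(1+1, 14+0) = 14
f[3] = max(1+14, 14+1) = 15
f[4] = max(1+15, 14+14) = 28
f[5] = max(1+28, 14+15) = 29
f[6] = max(1+29, 14+28, 41+0) = 42
f[7] = max(1+42, 14+29, 41+1) = 43
f[8] = max(1+43, 14+42, 41+14) = 56
f[9] = max(1+56, 14+43, 41+15, 60+0) = 60
f[10] = max(1+60, 14+56, 41+28, 60+1) = 70
f[11] = max(1+70, 14+60, 41+29, 60+14) = 74
One optimal cutting: 9 + 2 → €74.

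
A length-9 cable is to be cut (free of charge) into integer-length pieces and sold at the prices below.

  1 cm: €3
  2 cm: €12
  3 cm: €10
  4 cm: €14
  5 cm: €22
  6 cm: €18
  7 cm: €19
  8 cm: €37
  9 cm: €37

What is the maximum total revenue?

Let R[k] be the best obtainable value from length k. For each k, try every first piece i and keep the best of price[i] + R[k−i].
R[1] = 3
R[2] = max(3+3, 12+0) = 12
R[3] = max(3+12, 12+3, 10+0) = 15
R[4] = max(3+15, 12+12, 10+3, 14+0) = 24
R[5] = max(3+24, 12+15, 10+12, 14+3, 22+0) = 27
R[6] = max(3+27, 12+24, 10+15, 14+12, 22+3, 18+0) = 36
R[7] = max(3+36, 12+27, 10+24, …, 18+3, 19+0) = 39
R[8] = max(3+39, 12+36, 10+27, …, 19+3, 37+0) = 48
R[9] = max(3+48, 12+39, 10+36, …, 37+3, 37+0) = 51
One optimal cutting: 2 + 2 + 2 + 2 + 1 → €12 + €12 + €12 + €12 + €3 = €51.

51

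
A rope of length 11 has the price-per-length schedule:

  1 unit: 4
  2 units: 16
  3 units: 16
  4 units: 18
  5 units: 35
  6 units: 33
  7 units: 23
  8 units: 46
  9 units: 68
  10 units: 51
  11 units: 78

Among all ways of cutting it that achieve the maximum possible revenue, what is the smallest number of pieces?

2

Consider every possible first cut. r[k] is the best of p[i]+r[k−i] over all sellable i≤k.
r[1] = 4
r[2] = 16
r[3] = 20  (first piece 1, then r[2]=16)
r[4] = 32  (first piece 2, then r[2]=16)
r[5] = 36  (first piece 1, then r[4]=32)
r[6] = 48  (first piece 2, then r[4]=32)
r[7] = 52  (first piece 1, then r[6]=48)
r[8] = 64  (first piece 2, then r[6]=48)
r[9] = 68  (first piece 1, then r[8]=64)
r[10] = 80  (first piece 2, then r[8]=64)
r[11] = 84  (first piece 1, then r[10]=80)
Maximum revenue is 84.
Now minimize piece count subject to staying optimal: for each k, pieces[k] = 1 + min over i with p[i]+r[k−i]=r[k] of pieces[k−i].
pieces[8] = 4
pieces[9] = 1
pieces[10] = 5
pieces[11] = 2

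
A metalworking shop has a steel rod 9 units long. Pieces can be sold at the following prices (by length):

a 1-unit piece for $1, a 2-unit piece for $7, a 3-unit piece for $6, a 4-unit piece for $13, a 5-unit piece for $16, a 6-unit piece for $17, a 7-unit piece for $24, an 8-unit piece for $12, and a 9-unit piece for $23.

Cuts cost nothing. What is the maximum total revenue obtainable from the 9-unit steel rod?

Consider every possible first cut. R[k] is the best of p[i]+R[k−i] over all sellable i≤k.
R[1] = 1
R[2] = 7
R[3] = 8  (first piece 1, then R[2]=7)
R[4] = 14  (first piece 2, then R[2]=7)
R[5] = 16
R[6] = 21  (first piece 2, then R[4]=14)
R[7] = 24
R[8] = 28  (first piece 2, then R[6]=21)
R[9] = 31  (first piece 2, then R[7]=24)
One optimal cutting: 7 + 2 → $24 + $7 = $31.

31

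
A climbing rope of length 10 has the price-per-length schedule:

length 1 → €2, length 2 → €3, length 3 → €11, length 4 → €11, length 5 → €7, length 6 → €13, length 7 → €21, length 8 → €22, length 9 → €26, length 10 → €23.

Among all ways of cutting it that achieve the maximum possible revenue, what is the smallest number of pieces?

Build r[k] bottom-up: r[k] = max over allowed piece i of (p[i] + r[k−i]).
r[1] = 2
r[2] = max(2+2, 3+0) = 4
r[3] = max(2+4, 3+2, 11+0) = 11
r[4] = max(2+11, 3+4, 11+2, 11+0) = 13
r[5] = max(2+13, 3+11, 11+4, 11+2, 7+0) = 15
r[6] = max(2+15, 3+13, 11+11, 11+4, 7+2, 13+0) = 22
r[7] = max(2+22, 3+15, 11+13, …, 13+2, 21+0) = 24
r[8] = max(2+24, 3+22, 11+15, …, 21+2, 22+0) = 26
r[9] = max(2+26, 3+24, 11+22, …, 22+2, 26+0) = 33
r[10] = max(2+33, 3+26, 11+24, …, 26+2, 23+0) = 35
Maximum revenue is €35.
Now minimize piece count subject to staying optimal: for each k, pieces[k] = 1 + min over i with p[i]+r[k−i]=r[k] of pieces[k−i].
pieces[7] = 3
pieces[8] = 4
pieces[9] = 3
pieces[10] = 4

4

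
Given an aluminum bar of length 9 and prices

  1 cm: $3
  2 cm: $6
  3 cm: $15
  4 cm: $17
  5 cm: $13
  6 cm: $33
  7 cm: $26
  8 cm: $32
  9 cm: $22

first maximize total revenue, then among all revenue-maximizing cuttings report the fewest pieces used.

2

Consider every possible first cut. r[k] is the best of p[i]+r[k−i] over all sellable i≤k.
r[1] = 3
r[2] = max(3+3, 6+0) = 6
r[3] = max(3+6, 6+3, 15+0) = 15
r[4] = max(3+15, 6+6, 15+3, 17+0) = 18
r[5] = max(3+18, 6+15, 15+6, 17+3, 13+0) = 21
r[6] = max(3+21, 6+18, 15+15, 17+6, 13+3, 33+0) = 33
r[7] = max(3+33, 6+21, 15+18, …, 33+3, 26+0) = 36
r[8] = max(3+36, 6+33, 15+21, …, 26+3, 32+0) = 39
r[9] = max(3+39, 6+36, 15+33, …, 32+3, 22+0) = 48
Maximum revenue is $48.
Now minimize piece count subject to staying optimal: for each k, pieces[k] = 1 + min over i with p[i]+r[k−i]=r[k] of pieces[k−i].
pieces[6] = 1
pieces[7] = 2
pieces[8] = 2
pieces[9] = 2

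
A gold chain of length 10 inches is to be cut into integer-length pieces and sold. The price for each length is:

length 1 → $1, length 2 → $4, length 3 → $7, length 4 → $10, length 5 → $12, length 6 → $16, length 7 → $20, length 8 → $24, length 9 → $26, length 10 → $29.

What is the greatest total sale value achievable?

29

Let best[k] be the best obtainable value from length k. For each k, try every first piece i and keep the best of price[i] + best[k−i].
best[1] = 1
best[2] = max(1+1, 4+0) = 4
best[3] = max(1+4, 4+1, 7+0) = 7
best[4] = max(1+7, 4+4, 7+1, 10+0) = 10
best[5] = max(1+10, 4+7, 7+4, 10+1, 12+0) = 12
best[6] = max(1+12, 4+10, 7+7, 10+4, 12+1, 16+0) = 16
best[7] = max(1+16, 4+12, 7+10, …, 16+1, 20+0) = 20
best[8] = max(1+20, 4+16, 7+12, …, 20+1, 24+0) = 24
best[9] = max(1+24, 4+20, 7+16, …, 24+1, 26+0) = 26
best[10] = max(1+26, 4+24, 7+20, …, 26+1, 29+0) = 29
Best is to sell the whole 10-inch piece uncut for $29.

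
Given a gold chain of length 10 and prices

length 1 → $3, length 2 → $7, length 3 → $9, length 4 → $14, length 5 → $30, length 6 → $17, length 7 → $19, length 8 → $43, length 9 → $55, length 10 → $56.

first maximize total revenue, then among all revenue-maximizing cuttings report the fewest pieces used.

2

Consider every possible first cut. r[k] is the best of p[i]+r[k−i] over all sellable i≤k.
r[1] = 3
r[2] = 7
r[3] = 10  (first piece 1, then r[2]=7)
r[4] = 14  (first piece 2, then r[2]=7)
r[5] = 30
r[6] = 33  (first piece 1, then r[5]=30)
r[7] = 37  (first piece 2, then r[5]=30)
r[8] = 43
r[9] = 55
r[10] = 60  (first piece 5, then r[5]=30)
Maximum revenue is $60.
Now minimize piece count subject to staying optimal: for each k, pieces[k] = 1 + min over i with p[i]+r[k−i]=r[k] of pieces[k−i].
pieces[7] = 2
pieces[8] = 1
pieces[9] = 1
pieces[10] = 2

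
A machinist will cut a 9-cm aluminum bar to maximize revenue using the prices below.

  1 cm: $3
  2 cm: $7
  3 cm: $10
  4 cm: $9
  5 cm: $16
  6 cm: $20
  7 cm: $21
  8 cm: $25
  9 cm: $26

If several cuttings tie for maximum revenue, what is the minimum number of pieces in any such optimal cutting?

4

Consider every possible first cut. r[k] is the best of p[i]+r[k−i] over all sellable i≤k.
r[1] = 3
r[2] = max(3+3, 7+0) = 7
r[3] = max(3+7, 7+3, 10+0) = 10
r[4] = max(3+10, 7+7, 10+3, 9+0) = 14
r[5] = max(3+14, 7+10, 10+7, 9+3, 16+0) = 17
r[6] = max(3+17, 7+14, 10+10, 9+7, 16+3, 20+0) = 21
r[7] = max(3+21, 7+17, 10+14, …, 20+3, 21+0) = 24
r[8] = max(3+24, 7+21, 10+17, …, 21+3, 25+0) = 28
r[9] = max(3+28, 7+24, 10+21, …, 25+3, 26+0) = 31
Maximum revenue is $31.
Now minimize piece count subject to staying optimal: for each k, pieces[k] = 1 + min over i with p[i]+r[k−i]=r[k] of pieces[k−i].
pieces[6] = 3
pieces[7] = 3
pieces[8] = 4
pieces[9] = 4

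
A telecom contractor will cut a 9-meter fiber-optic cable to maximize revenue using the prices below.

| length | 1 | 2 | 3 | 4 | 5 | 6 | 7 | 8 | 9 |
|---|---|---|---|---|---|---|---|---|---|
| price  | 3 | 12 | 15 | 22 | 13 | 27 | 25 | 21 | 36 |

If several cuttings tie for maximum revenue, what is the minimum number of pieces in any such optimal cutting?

Build r[k] bottom-up: r[k] = max over allowed piece i of (p[i] + r[k−i]).
r[1] = 3
r[2] = max(3+3, 12+0) = 12
r[3] = max(3+12, 12+3, 15+0) = 15
r[4] = max(3+15, 12+12, 15+3, 22+0) = 24
r[5] = max(3+24, 12+15, 15+12, 22+3, 13+0) = 27
r[6] = max(3+27, 12+24, 15+15, 22+12, 13+3, 27+0) = 36
r[7] = max(3+36, 12+27, 15+24, …, 27+3, 25+0) = 39
r[8] = max(3+39, 12+36, 15+27, …, 25+3, 21+0) = 48
r[9] = max(3+48, 12+39, 15+36, …, 21+3, 36+0) = 51
Maximum revenue is $51.
Now minimize piece count subject to staying optimal: for each k, pieces[k] = 1 + min over i with p[i]+r[k−i]=r[k] of pieces[k−i].
pieces[6] = 3
pieces[7] = 3
pieces[8] = 4
pieces[9] = 4

4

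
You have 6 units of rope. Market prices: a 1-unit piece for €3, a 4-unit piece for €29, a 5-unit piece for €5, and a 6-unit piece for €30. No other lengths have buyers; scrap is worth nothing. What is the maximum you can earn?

Consider every possible first cut. best[k] is the best of p[i]+best[k−i] over all sellable i≤k.
best[1] = 3
best[2] = 6  (first piece 1, then best[1]=3)
best[3] = 9  (first piece 1, then best[2]=6)
best[4] = max(3+9, 29+0) = 29
best[5] = max(3+29, 29+3, 5+0) = 32
best[6] = max(3+32, 29+6, 5+3, 30+0) = 35
One optimal cutting: 4 + 1 + 1 → €35.

35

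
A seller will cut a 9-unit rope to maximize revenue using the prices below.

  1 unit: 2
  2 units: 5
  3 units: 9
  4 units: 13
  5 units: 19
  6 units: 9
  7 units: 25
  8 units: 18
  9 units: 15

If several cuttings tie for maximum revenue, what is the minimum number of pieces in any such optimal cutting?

Consider every possible first cut. r[k] is the best of p[i]+r[k−i] over all sellable i≤k.
r[1] = 2
r[2] = 5
r[3] = 9
r[4] = 13
r[5] = 19
r[6] = 21  (first piece 1, then r[5]=19)
r[7] = 25
r[8] = 28  (first piece 3, then r[5]=19)
r[9] = 32  (first piece 4, then r[5]=19)
Maximum revenue is 32.
Now minimize piece count subject to staying optimal: for each k, pieces[k] = 1 + min over i with p[i]+r[k−i]=r[k] of pieces[k−i].
pieces[6] = 2
pieces[7] = 1
pieces[8] = 2
pieces[9] = 2

2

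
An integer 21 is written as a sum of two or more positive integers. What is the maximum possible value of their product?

2187

Let m[k] be the best product for length k (with at least one cut). For each first piece i, the rest contributes max(k−i, m[k−i]).
m[2] = 1·max(1,0) = 1·1 = 1
m[3] = 1·max(2,1) = 1·2 = 2
m[4] = 2·max(2,1) = 2·2 = 4
m[5] = 2·max(3,2) = 2·3 = 6
m[6] = 3·max(3,2) = 3·3 = 9
m[7] = 2·max(5,6) = 2·6 = 12
m[8] = 2·max(6,9) = 2·9 = 18
m[9] = 3·max(6,9) = 3·9 = 27
m[10] = 2·max(8,18) = 2·18 = 36
m[11] = 2·max(9,27) = 2·27 = 54
m[12] = 3·max(9,27) = 3·27 = 81
m[13] = 2·max(11,54) = 2·54 = 108
m[14] = 2·max(12,81) = 2·81 = 162
m[15] = 3·max(12,81) = 3·81 = 243
m[16] = 2·max(14,162) = 2·162 = 324
m[17] = 2·max(15,243) = 2·243 = 486
m[18] = 3·max(15,243) = 3·243 = 729
m[19] = 2·max(17,486) = 2·486 = 972
m[20] = 2·max(18,729) = 2·729 = 1458
m[21] = 3·max(18,729) = 3·729 = 2187
One optimal split: 3 + 3 + 3 + 3 + 3 + 3 + 3; product 3·3·3·3·3·3·3 = 2187.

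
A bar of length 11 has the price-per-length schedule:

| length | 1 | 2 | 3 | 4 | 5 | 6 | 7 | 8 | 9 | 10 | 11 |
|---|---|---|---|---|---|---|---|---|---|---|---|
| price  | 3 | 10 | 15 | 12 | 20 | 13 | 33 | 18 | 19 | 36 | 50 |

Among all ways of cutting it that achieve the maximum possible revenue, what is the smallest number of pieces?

Let r[k] be the best obtainable value from length k. For each k, try every first piece i and keep the best of price[i] + r[k−i].
r[1] = 3
r[2] = 10
r[3] = 15
r[4] = 20  (first piece 2, then r[2]=10)
r[5] = 25  (first piece 2, then r[3]=15)
r[6] = 30  (first piece 2, then r[4]=20)
r[7] = 35  (first piece 2, then r[5]=25)
r[8] = 40  (first piece 2, then r[6]=30)
r[9] = 45  (first piece 2, then r[7]=35)
r[10] = 50  (first piece 2, then r[8]=40)
r[11] = 55  (first piece 2, then r[9]=45)
Maximum revenue is €55.
Now minimize piece count subject to staying optimal: for each k, pieces[k] = 1 + min over i with p[i]+r[k−i]=r[k] of pieces[k−i].
pieces[8] = 3
pieces[9] = 3
pieces[10] = 4
pieces[11] = 4

4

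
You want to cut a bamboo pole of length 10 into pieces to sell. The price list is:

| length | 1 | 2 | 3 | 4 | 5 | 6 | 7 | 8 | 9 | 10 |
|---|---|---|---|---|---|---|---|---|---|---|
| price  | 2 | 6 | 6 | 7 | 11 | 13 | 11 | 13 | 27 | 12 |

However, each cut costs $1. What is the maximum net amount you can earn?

28

Build r[k] bottom-up: r[k] = max over allowed piece i of (p[i] + r[k−i]) − 1 per cut.
r[1] = 2
r[2] = 6
r[3] = 7  (first piece 1, then r[2]=6)
r[4] = 11  (first piece 2, then r[2]=6)
r[5] = 12  (first piece 1, then r[4]=11)
r[6] = 16  (first piece 2, then r[4]=11)
r[7] = 17  (first piece 1, then r[6]=16)
r[8] = 21  (first piece 2, then r[6]=16)
r[9] = 27
r[10] = 28  (first piece 1, then r[9]=27)
One optimal plan: pieces 9 + 1 (1 cut) → $29 − $1 = $28.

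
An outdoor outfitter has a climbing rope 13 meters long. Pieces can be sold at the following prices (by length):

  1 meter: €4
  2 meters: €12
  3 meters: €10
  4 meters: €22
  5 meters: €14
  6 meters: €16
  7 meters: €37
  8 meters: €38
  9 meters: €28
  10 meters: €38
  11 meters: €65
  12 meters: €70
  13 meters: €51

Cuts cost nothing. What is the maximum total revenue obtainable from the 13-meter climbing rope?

77

Consider every possible first cut. r[k] is the best of p[i]+r[k−i] over all sellable i≤k.
r[1] = 4
r[2] = max(4+4, 12+0) = 12
r[3] = max(4+12, 12+4, 10+0) = 16
r[4] = max(4+16, 12+12, 10+4, 22+0) = 24
r[5] = max(4+24, 12+16, 10+12, 22+4, 14+0) = 28
r[6] = max(4+28, 12+24, 10+16, 22+12, 14+4, 16+0) = 36
r[7] = max(4+36, 12+28, 10+24, …, 16+4, 37+0) = 40
r[8] = max(4+40, 12+36, 10+28, …, 37+4, 38+0) = 48
r[9] = max(4+48, 12+40, 10+36, …, 38+4, 28+0) = 52
r[10] = max(4+52, 12+48, 10+40, …, 28+4, 38+0) = 60
r[11] = max(4+60, 12+52, 10+48, …, 38+4, 65+0) = 65
r[12] = max(4+65, 12+60, 10+52, …, 65+4, 70+0) = 72
r[13] = max(4+72, 12+65, 10+60, …, 70+4, 51+0) = 77
One optimal cutting: 11 + 2 → €65 + €12 = €77.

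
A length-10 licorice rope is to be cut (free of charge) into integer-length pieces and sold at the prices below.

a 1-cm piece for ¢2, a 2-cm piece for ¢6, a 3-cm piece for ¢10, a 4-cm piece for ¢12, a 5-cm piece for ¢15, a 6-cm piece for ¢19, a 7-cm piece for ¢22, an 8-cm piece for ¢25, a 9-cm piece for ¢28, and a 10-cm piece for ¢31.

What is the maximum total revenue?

32

Consider every possible first cut. v[k] is the best of p[i]+v[k−i] over all sellable i≤k.
v[1] = 2
v[2] = max(2+2, 6+0) = 6
v[3] = max(2+6, 6+2, 10+0) = 10
v[4] = max(2+10, 6+6, 10+2, 12+0) = 12
v[5] = max(2+12, 6+10, 10+6, 12+2, 15+0) = 16
v[6] = max(2+16, 6+12, 10+10, 12+6, 15+2, 19+0) = 20
v[7] = max(2+20, 6+16, 10+12, …, 19+2, 22+0) = 22
v[8] = max(2+22, 6+20, 10+16, …, 22+2, 25+0) = 26
v[9] = max(2+26, 6+22, 10+20, …, 25+2, 28+0) = 30
v[10] = max(2+30, 6+26, 10+22, …, 28+2, 31+0) = 32
One optimal cutting: 3 + 3 + 3 + 1 → ¢10 + ¢10 + ¢10 + ¢2 = ¢32.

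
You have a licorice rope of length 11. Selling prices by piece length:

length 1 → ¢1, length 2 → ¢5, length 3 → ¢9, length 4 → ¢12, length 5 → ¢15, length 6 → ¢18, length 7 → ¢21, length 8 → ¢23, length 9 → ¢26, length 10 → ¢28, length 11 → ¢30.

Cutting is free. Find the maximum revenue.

33

Build R[k] bottom-up: R[k] = max over allowed piece i of (p[i] + R[k−i]).
R[1] = 1
R[2] = 5
R[3] = 9
R[4] = 12
R[5] = 15
R[6] = 18  (first piece 3, then R[3]=9)
R[7] = 21  (first piece 3, then R[4]=12)
R[8] = 24  (first piece 3, then R[5]=15)
R[9] = 27  (first piece 3, then R[6]=18)
R[10] = 30  (first piece 3, then R[7]=21)
R[11] = 33  (first piece 3, then R[8]=24)
One optimal cutting: 5 + 3 + 3 → ¢15 + ¢9 + ¢9 = ¢33.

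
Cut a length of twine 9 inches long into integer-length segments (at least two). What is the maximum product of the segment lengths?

27

Fill P[k] for k=2..9: at each k try every first piece i and multiply by the better of (k−i) uncut or P[k−i].
P[2] = 1·max(1,0) = 1·1 = 1
P[3] = max(1·2, 2·1) = 2
P[4] = max(1·3, 2·2, 3·1) = 4
P[5] = max(1·4, 2·3, 3·2, 4·1) = 6
P[6] = max(1·6, 2·4, 3·3, 4·2, 5·1) = 9
P[7] = max(1·9, 2·6, 3·4, 4·3, 5·2, 6·1) = 12
P[8] = max(1·12, 2·9, 3·6, …, 6·2, 7·1) = 18
P[9] = max(1·18, 2·12, 3·9, …, 7·2, 8·1) = 27
One optimal split: 3 + 3 + 3; product 3·3·3 = 27.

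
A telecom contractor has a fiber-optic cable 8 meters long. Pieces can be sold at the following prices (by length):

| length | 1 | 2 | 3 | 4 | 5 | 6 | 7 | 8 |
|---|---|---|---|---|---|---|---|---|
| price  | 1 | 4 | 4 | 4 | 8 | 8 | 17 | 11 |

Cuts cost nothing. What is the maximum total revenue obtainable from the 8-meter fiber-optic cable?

18

Build best[k] bottom-up: best[k] = max over allowed piece i of (p[i] + best[k−i]).
best[1] = 1
best[2] = 4
best[3] = 5  (first piece 1, then best[2]=4)
best[4] = 8  (first piece 2, then best[2]=4)
best[5] = 9  (first piece 1, then best[4]=8)
best[6] = 12  (first piece 2, then best[4]=8)
best[7] = 17
best[8] = 18  (first piece 1, then best[7]=17)
One optimal cutting: 7 + 1 → $17 + $1 = $18.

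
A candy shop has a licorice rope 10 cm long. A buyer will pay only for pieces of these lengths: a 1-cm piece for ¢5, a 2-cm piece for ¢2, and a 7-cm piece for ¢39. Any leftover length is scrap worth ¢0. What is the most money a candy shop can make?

54

Build r[k] bottom-up: r[k] = max over allowed piece i of (p[i] + r[k−i]).
r[1] = 5
r[2] = 10  (first piece 1, then r[1]=5)
r[3] = 15  (first piece 1, then r[2]=10)
r[4] = 20  (first piece 1, then r[3]=15)
r[5] = 25  (first piece 1, then r[4]=20)
r[6] = 30  (first piece 1, then r[5]=25)
r[7] = 39
r[8] = 44  (first piece 1, then r[7]=39)
r[9] = 49  (first piece 1, then r[8]=44)
r[10] = 54  (first piece 1, then r[9]=49)
One optimal cutting: 7 + 1 + 1 + 1 → ¢54.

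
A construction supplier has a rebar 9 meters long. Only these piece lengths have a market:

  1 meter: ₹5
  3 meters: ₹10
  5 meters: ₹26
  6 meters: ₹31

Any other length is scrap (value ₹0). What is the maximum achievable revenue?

46

Build r[k] bottom-up: r[k] = max over allowed piece i of (p[i] + r[k−i]).
r[1] = 5
r[2] = 10  (first piece 1, then r[1]=5)
r[3] = 15  (first piece 1, then r[2]=10)
r[4] = 20  (first piece 1, then r[3]=15)
r[5] = 26
r[6] = 31  (first piece 1, then r[5]=26)
r[7] = 36  (first piece 1, then r[6]=31)
r[8] = 41  (first piece 1, then r[7]=36)
r[9] = 46  (first piece 1, then r[8]=41)
One optimal cutting: 5 + 1 + 1 + 1 + 1 → ₹46.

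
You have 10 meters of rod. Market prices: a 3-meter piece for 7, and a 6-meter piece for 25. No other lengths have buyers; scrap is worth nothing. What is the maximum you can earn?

Consider every possible first cut. f[k] is the best of p[i]+f[k−i] over all sellable i≤k.
f[1] = 0
f[2] = 0
f[3] = 7
f[4] = 7
f[5] = 7
f[6] = max(7+7, 25+0) = 25
f[7] = max(7+7, 25+0) = 25
f[8] = max(7+7, 25+0) = 25
f[9] = max(7+25, 25+7) = 32
f[10] = max(7+25, 25+7) = 32
One optimal cutting: pieces 6 + 3 with 1 meter of scrap → 32.

32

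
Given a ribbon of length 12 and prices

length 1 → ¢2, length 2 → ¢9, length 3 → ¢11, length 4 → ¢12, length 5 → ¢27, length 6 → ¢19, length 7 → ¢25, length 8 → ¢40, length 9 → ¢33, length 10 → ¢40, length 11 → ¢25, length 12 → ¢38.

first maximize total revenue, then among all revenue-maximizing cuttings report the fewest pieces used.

Build r[k] bottom-up: r[k] = max over allowed piece i of (p[i] + r[k−i]).
r[1] = 2
r[2] = max(2+2, 9+0) = 9
r[3] = max(2+9, 9+2, 11+0) = 11
r[4] = max(2+11, 9+9, 11+2, 12+0) = 18
r[5] = max(2+18, 9+11, 11+9, 12+2, 27+0) = 27
r[6] = max(2+27, 9+18, 11+11, 12+9, 27+2, 19+0) = 29
r[7] = max(2+29, 9+27, 11+18, …, 19+2, 25+0) = 36
r[8] = max(2+36, 9+29, 11+27, …, 25+2, 40+0) = 40
r[9] = max(2+40, 9+36, 11+29, …, 40+2, 33+0) = 45
r[10] = max(2+45, 9+40, 11+36, …, 33+2, 40+0) = 54
r[11] = max(2+54, 9+45, 11+40, …, 40+2, 25+0) = 56
r[12] = max(2+56, 9+54, 11+45, …, 25+2, 38+0) = 63
Maximum revenue is ¢63.
Now minimize piece count subject to staying optimal: for each k, pieces[k] = 1 + min over i with p[i]+r[k−i]=r[k] of pieces[k−i].
pieces[9] = 3
pieces[10] = 2
pieces[11] = 3
pieces[12] = 3

3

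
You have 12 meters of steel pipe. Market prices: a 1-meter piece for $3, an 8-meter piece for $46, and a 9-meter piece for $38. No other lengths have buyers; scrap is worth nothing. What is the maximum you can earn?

Build f[k] bottom-up: f[k] = max over allowed piece i of (p[i] + f[k−i]).
f[1] = 3
f[2] = 6  (first piece 1, then f[1]=3)
f[3] = 9  (first piece 1, then f[2]=6)
f[4] = 12  (first piece 1, then f[3]=9)
f[5] = 15  (first piece 1, then f[4]=12)
f[6] = 18  (first piece 1, then f[5]=15)
f[7] = 21  (first piece 1, then f[6]=18)
f[8] = max(3+21, 46+0) = 46
f[9] = max(3+46, 46+3, 38+0) = 49
f[10] = max(3+49, 46+6, 38+3) = 52
f[11] = max(3+52, 46+9, 38+6) = 55
f[12] = max(3+55, 46+12, 38+9) = 58
One optimal cutting: 8 + 1 + 1 + 1 + 1 → $58.

58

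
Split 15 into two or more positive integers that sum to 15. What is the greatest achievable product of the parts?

Fill P[k] for k=2..15: at each k try every first piece i and multiply by the better of (k−i) uncut or P[k−i].
P[2] = 1×max(1,0) = 1×1 = 1
P[3] = 1×max(2,1) = 1×2 = 2
P[4] = 2×max(2,1) = 2×2 = 4
P[5] = 2×max(3,2) = 2×3 = 6
P[6] = 3×max(3,2) = 3×3 = 9
P[7] = 2×max(5,6) = 2×6 = 12
P[8] = 2×max(6,9) = 2×9 = 18
P[9] = 3×max(6,9) = 3×9 = 27
P[10] = 2×max(8,18) = 2×18 = 36
P[11] = 2×max(9,27) = 2×27 = 54
P[12] = 3×max(9,27) = 3×27 = 81
P[13] = 2×max(11,54) = 2×54 = 108
P[14] = 2×max(12,81) = 2×81 = 162
P[15] = 3×max(12,81) = 3×81 = 243
One optimal split: 3 + 3 + 3 + 3 + 3; product 3×3×3×3×3 = 243.

243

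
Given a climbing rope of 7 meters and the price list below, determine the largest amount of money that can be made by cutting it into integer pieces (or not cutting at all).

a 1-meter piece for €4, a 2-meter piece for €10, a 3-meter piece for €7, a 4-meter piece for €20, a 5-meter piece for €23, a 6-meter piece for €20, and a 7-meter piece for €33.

Let v[k] be the best obtainable value from length k. For each k, try every first piece i and keep the best of price[i] + v[k−i].
v[1] = 4
v[2] = 10
v[3] = 14  (first piece 1, then v[2]=10)
v[4] = 20  (first piece 2, then v[2]=10)
v[5] = 24  (first piece 1, then v[4]=20)
v[6] = 30  (first piece 2, then v[4]=20)
v[7] = 34  (first piece 1, then v[6]=30)
One optimal cutting: 2 + 2 + 2 + 1 → €10 + €10 + €10 + €4 = €34.

34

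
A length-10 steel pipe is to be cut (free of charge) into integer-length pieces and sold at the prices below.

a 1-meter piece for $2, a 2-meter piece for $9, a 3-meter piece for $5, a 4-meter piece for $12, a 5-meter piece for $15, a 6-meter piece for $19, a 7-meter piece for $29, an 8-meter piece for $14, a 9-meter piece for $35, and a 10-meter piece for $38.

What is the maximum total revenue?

Let r[k] be the best obtainable value from length k. For each k, try every first piece i and keep the best of price[i] + r[k−i].
r[1] = 2
r[2] = max(2+2, 9+0) = 9
r[3] = max(2+9, 9+2, 5+0) = 11
r[4] = max(2+11, 9+9, 5+2, 12+0) = 18
r[5] = max(2+18, 9+11, 5+9, 12+2, 15+0) = 20
r[6] = max(2+20, 9+18, 5+11, 12+9, 15+2, 19+0) = 27
r[7] = max(2+27, 9+20, 5+18, …, 19+2, 29+0) = 29
r[8] = max(2+29, 9+27, 5+20, …, 29+2, 14+0) = 36
r[9] = max(2+36, 9+29, 5+27, …, 14+2, 35+0) = 38
r[10] = max(2+38, 9+36, 5+29, …, 35+2, 38+0) = 45
One optimal cutting: 2 + 2 + 2 + 2 + 2 → $9 + $9 + $9 + $9 + $9 = $45.

45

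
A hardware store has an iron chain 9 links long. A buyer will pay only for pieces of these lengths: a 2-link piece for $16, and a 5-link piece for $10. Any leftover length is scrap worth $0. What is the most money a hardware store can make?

64

Let best[k] be the best obtainable value from length k. For each k, try every first piece i and keep the best of price[i] + best[k−i].
best[1] = 0
best[2] = 16
best[3] = 16
best[4] = 32  (first piece 2, then best[2]=16)
best[5] = max(16+16, 10+0) = 32
best[6] = max(16+32, 10+0) = 48
best[7] = max(16+32, 10+16) = 48
best[8] = max(16+48, 10+16) = 64
best[9] = max(16+48, 10+32) = 64
One optimal cutting: pieces 2 + 2 + 2 + 2 with 1 link of scrap → $64.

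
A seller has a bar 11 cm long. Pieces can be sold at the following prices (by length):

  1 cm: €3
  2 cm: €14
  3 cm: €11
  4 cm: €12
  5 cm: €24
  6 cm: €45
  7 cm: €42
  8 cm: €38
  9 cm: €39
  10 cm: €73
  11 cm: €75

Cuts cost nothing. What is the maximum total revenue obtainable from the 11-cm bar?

Let R[k] be the best obtainable value from length k. For each k, try every first piece i and keep the best of price[i] + R[k−i].
R[1] = 3
R[2] = 14
R[3] = 17  (first piece 1, then R[2]=14)
R[4] = 28  (first piece 2, then R[2]=14)
R[5] = 31  (first piece 1, then R[4]=28)
R[6] = 45
R[7] = 48  (first piece 1, then R[6]=45)
R[8] = 59  (first piece 2, then R[6]=45)
R[9] = 62  (first piece 1, then R[8]=59)
R[10] = 73  (first piece 2, then R[8]=59)
R[11] = 76  (first piece 1, then R[10]=73)
One optimal cutting: 6 + 2 + 2 + 1 → €45 + €14 + €14 + €3 = €76.

76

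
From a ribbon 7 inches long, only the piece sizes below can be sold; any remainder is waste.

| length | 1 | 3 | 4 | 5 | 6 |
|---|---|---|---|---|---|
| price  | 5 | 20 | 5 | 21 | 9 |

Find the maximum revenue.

45

Let best[k] be the best obtainable value from length k. For each k, try every first piece i and keep the best of price[i] + best[k−i].
best[1] = 5
best[2] = 10  (first piece 1, then best[1]=5)
best[3] = max(5+10, 20+0) = 20
best[4] = max(5+20, 20+5, 5+0) = 25
best[5] = max(5+25, 20+10, 5+5, 21+0) = 30
best[6] = max(5+30, 20+20, 5+10, 21+5, 9+0) = 40
best[7] = max(5+40, 20+25, 5+20, 21+10, 9+5) = 45
One optimal cutting: 3 + 3 + 1 → ¢45.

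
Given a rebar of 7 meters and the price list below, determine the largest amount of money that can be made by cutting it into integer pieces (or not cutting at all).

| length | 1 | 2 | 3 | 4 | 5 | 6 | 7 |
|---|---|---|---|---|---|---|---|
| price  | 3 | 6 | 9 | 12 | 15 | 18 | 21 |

21

Let r[k] be the best obtainable value from length k. For each k, try every first piece i and keep the best of price[i] + r[k−i].
r[1] = 3
r[2] = 6  (first piece 1, then r[1]=3)
r[3] = 9  (first piece 1, then r[2]=6)
r[4] = 12  (first piece 1, then r[3]=9)
r[5] = 15  (first piece 1, then r[4]=12)
r[6] = 18  (first piece 1, then r[5]=15)
r[7] = 21  (first piece 1, then r[6]=18)
One optimal cutting: 1 + 1 + 1 + 1 + 1 + 1 + 1 → ₹3 + ₹3 + ₹3 + ₹3 + ₹3 + ₹3 + ₹3 = ₹21.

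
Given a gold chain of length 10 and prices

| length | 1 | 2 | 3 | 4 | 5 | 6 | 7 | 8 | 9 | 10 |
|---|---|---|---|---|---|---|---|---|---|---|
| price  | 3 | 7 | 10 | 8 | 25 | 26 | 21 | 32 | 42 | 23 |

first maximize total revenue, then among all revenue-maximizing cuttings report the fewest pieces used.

Consider every possible first cut. r[k] is the best of p[i]+r[k−i] over all sellable i≤k.
r[1] = 3
r[2] = max(3+3, 7+0) = 7
r[3] = max(3+7, 7+3, 10+0) = 10
r[4] = max(3+10, 7+7, 10+3, 8+0) = 14
r[5] = max(3+14, 7+10, 10+7, 8+3, 25+0) = 25
r[6] = max(3+25, 7+14, 10+10, 8+7, 25+3, 26+0) = 28
r[7] = max(3+28, 7+25, 10+14, …, 26+3, 21+0) = 32
r[8] = max(3+32, 7+28, 10+25, …, 21+3, 32+0) = 35
r[9] = max(3+35, 7+32, 10+28, …, 32+3, 42+0) = 42
r[10] = max(3+42, 7+35, 10+32, …, 42+3, 23+0) = 50
Maximum revenue is $50.
Now minimize piece count subject to staying optimal: for each k, pieces[k] = 1 + min over i with p[i]+r[k−i]=r[k] of pieces[k−i].
pieces[7] = 2
pieces[8] = 2
pieces[9] = 1
pieces[10] = 2

2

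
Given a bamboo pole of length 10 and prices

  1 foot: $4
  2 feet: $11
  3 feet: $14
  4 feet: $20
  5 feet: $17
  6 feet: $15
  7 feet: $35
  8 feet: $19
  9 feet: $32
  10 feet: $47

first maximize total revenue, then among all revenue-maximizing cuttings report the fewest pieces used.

5

Let r[k] be the best obtainable value from length k. For each k, try every first piece i and keep the best of price[i] + r[k−i].
r[1] = 4
r[2] = 11
r[3] = 15  (first piece 1, then r[2]=11)
r[4] = 22  (first piece 2, then r[2]=11)
r[5] = 26  (first piece 1, then r[4]=22)
r[6] = 33  (first piece 2, then r[4]=22)
r[7] = 37  (first piece 1, then r[6]=33)
r[8] = 44  (first piece 2, then r[6]=33)
r[9] = 48  (first piece 1, then r[8]=44)
r[10] = 55  (first piece 2, then r[8]=44)
Maximum revenue is $55.
Now minimize piece count subject to staying optimal: for each k, pieces[k] = 1 + min over i with p[i]+r[k−i]=r[k] of pieces[k−i].
pieces[7] = 4
pieces[8] = 4
pieces[9] = 5
pieces[10] = 5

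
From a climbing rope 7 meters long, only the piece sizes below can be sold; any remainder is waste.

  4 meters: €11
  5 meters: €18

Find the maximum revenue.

18

Build f[k] bottom-up: f[k] = max over allowed piece i of (p[i] + f[k−i]).
f[1] = 0
f[2] = 0
f[3] = 0
f[4] = 11
f[5] = max(11+0, 18+0) = 18
f[6] = max(11+0, 18+0) = 18
f[7] = max(11+0, 18+0) = 18
One optimal cutting: pieces 5 with 2 meters of scrap → €18.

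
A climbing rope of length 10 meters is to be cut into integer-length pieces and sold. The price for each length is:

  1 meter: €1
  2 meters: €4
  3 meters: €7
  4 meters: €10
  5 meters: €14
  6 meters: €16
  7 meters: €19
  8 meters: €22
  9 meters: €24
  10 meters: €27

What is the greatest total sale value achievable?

Consider every possible first cut. v[k] is the best of p[i]+v[k−i] over all sellable i≤k.
v[1] = 1
v[2] = max(1+1, 4+0) = 4
v[3] = max(1+4, 4+1, 7+0) = 7
v[4] = max(1+7, 4+4, 7+1, 10+0) = 10
v[5] = max(1+10, 4+7, 7+4, 10+1, 14+0) = 14
v[6] = max(1+14, 4+10, 7+7, 10+4, 14+1, 16+0) = 16
v[7] = max(1+16, 4+14, 7+10, …, 16+1, 19+0) = 19
v[8] = max(1+19, 4+16, 7+14, …, 19+1, 22+0) = 22
v[9] = max(1+22, 4+19, 7+16, …, 22+1, 24+0) = 24
v[10] = max(1+24, 4+22, 7+19, …, 24+1, 27+0) = 28
One optimal cutting: 5 + 5 → €14 + €14 = €28.

28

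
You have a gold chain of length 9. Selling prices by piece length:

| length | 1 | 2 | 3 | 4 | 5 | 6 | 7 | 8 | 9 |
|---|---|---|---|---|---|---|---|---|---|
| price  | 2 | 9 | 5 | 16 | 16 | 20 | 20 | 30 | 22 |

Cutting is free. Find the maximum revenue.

38

Build R[k] bottom-up: R[k] = max over allowed piece i of (p[i] + R[k−i]).
R[1] = 2
R[2] = 9
R[3] = 11  (first piece 1, then R[2]=9)
R[4] = 18  (first piece 2, then R[2]=9)
R[5] = 20  (first piece 1, then R[4]=18)
R[6] = 27  (first piece 2, then R[4]=18)
R[7] = 29  (first piece 1, then R[6]=27)
R[8] = 36  (first piece 2, then R[6]=27)
R[9] = 38  (first piece 1, then R[8]=36)
One optimal cutting: 2 + 2 + 2 + 2 + 1 → $9 + $9 + $9 + $9 + $2 = $38.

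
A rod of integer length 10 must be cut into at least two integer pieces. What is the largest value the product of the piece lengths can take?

Let P[k] be the best product for length k (with at least one cut). For each first piece i, the rest contributes max(k−i, P[k−i]).
Small cases: P[2]=1, P[3]=2, P[4]=4, P[5]=6.
P[6] = 3*max(3,2) = 3*3 = 9
P[7] = 2*max(5,6) = 2*6 = 12
P[8] = 2*max(6,9) = 2*9 = 18
P[9] = 3*max(6,9) = 3*9 = 27
P[10] = 2*max(8,18) = 2*18 = 36
One optimal split: 3 + 3 + 2 + 2; product 3*3*2*2 = 36.

36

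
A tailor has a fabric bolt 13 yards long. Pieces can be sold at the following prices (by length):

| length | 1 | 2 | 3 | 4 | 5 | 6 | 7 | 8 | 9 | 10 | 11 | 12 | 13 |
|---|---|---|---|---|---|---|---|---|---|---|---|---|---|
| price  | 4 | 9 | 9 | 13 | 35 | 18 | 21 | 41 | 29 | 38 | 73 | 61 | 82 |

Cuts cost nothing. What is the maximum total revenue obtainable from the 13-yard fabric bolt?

83

Build r[k] bottom-up: r[k] = max over allowed piece i of (p[i] + r[k−i]).
r[1] = 4
r[2] = max(4+4, 9+0) = 9
r[3] = max(4+9, 9+4, 9+0) = 13
r[4] = max(4+13, 9+9, 9+4, 13+0) = 18
r[5] = max(4+18, 9+13, 9+9, 13+4, 35+0) = 35
r[6] = max(4+35, 9+18, 9+13, 13+9, 35+4, 18+0) = 39
r[7] = max(4+39, 9+35, 9+18, …, 18+4, 21+0) = 44
r[8] = max(4+44, 9+39, 9+35, …, 21+4, 41+0) = 48
r[9] = max(4+48, 9+44, 9+39, …, 41+4, 29+0) = 53
r[10] = max(4+53, 9+48, 9+44, …, 29+4, 38+0) = 70
r[11] = max(4+70, 9+53, 9+48, …, 38+4, 73+0) = 74
r[12] = max(4+74, 9+70, 9+53, …, 73+4, 61+0) = 79
r[13] = max(4+79, 9+74, 9+70, …, 61+4, 82+0) = 83
One optimal cutting: 5 + 5 + 2 + 1 → $35 + $35 + $9 + $4 = $83.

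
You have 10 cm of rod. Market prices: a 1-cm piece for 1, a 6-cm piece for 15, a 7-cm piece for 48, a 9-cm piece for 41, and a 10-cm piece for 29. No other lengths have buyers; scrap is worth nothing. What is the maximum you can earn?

51

Let f[k] be the best obtainable value from length k. For each k, try every first piece i and keep the best of price[i] + f[k−i].
f[1] = 1
f[2] = 2  (first piece 1, then f[1]=1)
f[3] = 3  (first piece 1, then f[2]=2)
f[4] = 4  (first piece 1, then f[3]=3)
f[5] = 5  (first piece 1, then f[4]=4)
f[6] = max(1+5, 15+0) = 15
f[7] = max(1+15, 15+1, 48+0) = 48
f[8] = max(1+48, 15+2, 48+1) = 49
f[9] = max(1+49, 15+3, 48+2, 41+0) = 50
f[10] = max(1+50, 15+4, 48+3, 41+1, 29+0) = 51
One optimal cutting: 7 + 1 + 1 + 1 → 51.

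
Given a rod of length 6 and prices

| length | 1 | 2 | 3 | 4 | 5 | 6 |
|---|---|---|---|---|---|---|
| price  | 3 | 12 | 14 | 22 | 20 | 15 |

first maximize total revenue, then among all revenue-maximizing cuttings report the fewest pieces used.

3

Build r[k] bottom-up: r[k] = max over allowed piece i of (p[i] + r[k−i]).
r[1] = 3
r[2] = max(3+3, 12+0) = 12
r[3] = max(3+12, 12+3, 14+0) = 15
r[4] = max(3+15, 12+12, 14+3, 22+0) = 24
r[5] = max(3+24, 12+15, 14+12, 22+3, 20+0) = 27
r[6] = max(3+27, 12+24, 14+15, 22+12, 20+3, 15+0) = 36
Maximum revenue is 36.
Now minimize piece count subject to staying optimal: for each k, pieces[k] = 1 + min over i with p[i]+r[k−i]=r[k] of pieces[k−i].
pieces[3] = 2
pieces[4] = 2
pieces[5] = 3
pieces[6] = 3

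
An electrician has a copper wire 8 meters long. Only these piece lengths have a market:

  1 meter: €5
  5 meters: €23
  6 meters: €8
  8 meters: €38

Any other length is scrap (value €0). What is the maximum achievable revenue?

40

Let f[k] be the best obtainable value from length k. For each k, try every first piece i and keep the best of price[i] + f[k−i].
f[1] = 5
f[2] = 10  (first piece 1, then f[1]=5)
f[3] = 15  (first piece 1, then f[2]=10)
f[4] = 20  (first piece 1, then f[3]=15)
f[5] = max(5+20, 23+0) = 25
f[6] = max(5+25, 23+5, 8+0) = 30
f[7] = max(5+30, 23+10, 8+5) = 35
f[8] = max(5+35, 23+15, 8+10, 38+0) = 40
One optimal cutting: 1 + 1 + 1 + 1 + 1 + 1 + 1 + 1 → €40.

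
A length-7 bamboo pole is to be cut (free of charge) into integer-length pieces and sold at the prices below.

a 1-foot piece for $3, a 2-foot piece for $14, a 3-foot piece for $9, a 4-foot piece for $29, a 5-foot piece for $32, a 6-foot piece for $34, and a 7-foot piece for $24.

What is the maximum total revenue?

46

Consider every possible first cut. R[k] is the best of p[i]+R[k−i] over all sellable i≤k.
R[1] = 3
R[2] = max(3+3, 14+0) = 14
R[3] = max(3+14, 14+3, 9+0) = 17
R[4] = max(3+17, 14+14, 9+3, 29+0) = 29
R[5] = max(3+29, 14+17, 9+14, 29+3, 32+0) = 32
R[6] = max(3+32, 14+29, 9+17, 29+14, 32+3, 34+0) = 43
R[7] = max(3+43, 14+32, 9+29, …, 34+3, 24+0) = 46
One optimal cutting: 4 + 2 + 1 → $29 + $14 + $3 = $46.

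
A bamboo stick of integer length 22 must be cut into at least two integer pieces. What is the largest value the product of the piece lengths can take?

2916

Fill g[k] for k=2..22: at each k try every first piece i and multiply by the better of (k−i) uncut or g[k−i].
g[2] = 1×max(1,0) = 1×1 = 1
g[3] = 1×max(2,1) = 1×2 = 2
g[4] = 2×max(2,1) = 2×2 = 4
g[5] = 2×max(3,2) = 2×3 = 6
g[6] = 3×max(3,2) = 3×3 = 9
g[7] = 2×max(5,6) = 2×6 = 12
g[8] = 2×max(6,9) = 2×9 = 18
g[9] = 3×max(6,9) = 3×9 = 27
g[10] = 2×max(8,18) = 2×18 = 36
g[11] = 2×max(9,27) = 2×27 = 54
g[12] = 3×max(9,27) = 3×27 = 81
g[13] = 2×max(11,54) = 2×54 = 108
g[14] = 2×max(12,81) = 2×81 = 162
g[15] = 3×max(12,81) = 3×81 = 243
g[16] = 2×max(14,162) = 2×162 = 324
g[17] = 2×max(15,243) = 2×243 = 486
g[18] = 3×max(15,243) = 3×243 = 729
g[19] = 2×max(17,486) = 2×486 = 972
g[20] = 2×max(18,729) = 2×729 = 1458
g[21] = 3×max(18,729) = 3×729 = 2187
g[22] = 2×max(20,1458) = 2×1458 = 2916
One optimal split: 3 + 3 + 3 + 3 + 3 + 3 + 2 + 2; product 3×3×3×3×3×3×2×2 = 2916.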